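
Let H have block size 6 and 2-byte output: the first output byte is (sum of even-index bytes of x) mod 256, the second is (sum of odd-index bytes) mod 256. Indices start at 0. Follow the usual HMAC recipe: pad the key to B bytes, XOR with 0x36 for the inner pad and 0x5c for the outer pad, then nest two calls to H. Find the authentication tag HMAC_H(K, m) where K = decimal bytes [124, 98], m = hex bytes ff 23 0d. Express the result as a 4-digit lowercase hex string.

Key decimal bytes [124, 98] = 7c 62 is 2 bytes ≤ B = 6; zero-pad to 6 bytes: K' = 7c 62 00 00 00 00.
K' ⊕ ipad = 4a 54 36 36 36 36.  K' ⊕ opad = 20 3e 5c 5c 5c 5c.
Inner input = (K'⊕ipad) ∥ m = 4a 54 36 36 36 36 ∥ ff 23 0d.
Inner hash: even-index sum = 450 mod 256 = 194; odd-index sum = 227 mod 256 = 227 → c2 e3.
Outer input = (K'⊕opad) ∥ inner = 20 3e 5c 5c 5c 5c ∥ c2 e3.
Outer hash (tag): even-index sum = 410 mod 256 = 154; odd-index sum = 473 mod 256 = 217 → 9a d9.

9ad9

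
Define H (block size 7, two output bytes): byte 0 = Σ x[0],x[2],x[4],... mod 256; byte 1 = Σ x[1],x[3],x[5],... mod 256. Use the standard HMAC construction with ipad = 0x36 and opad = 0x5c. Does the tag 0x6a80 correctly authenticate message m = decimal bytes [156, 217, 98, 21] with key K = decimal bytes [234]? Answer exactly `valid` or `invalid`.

valid

Key decimal bytes [234] = ea is 1 byte ≤ B = 7; zero-pad to 7 bytes: K' = ea 00 00 00 00 00 00.
K' ⊕ ipad = dc 36 36 36 36 36 36; K' ⊕ opad = b6 5c 5c 5c 5c 5c 5c.
Inner hash: even-index sum = 620 mod 256 = 108; odd-index sum = 416 mod 256 = 160 → 6c a0.
Outer hash (recomputed tag): even-index sum = 618 mod 256 = 106; odd-index sum = 384 mod 256 = 128 → 6a 80.
Recomputed tag = 6a80; claimed = 6a80 → match.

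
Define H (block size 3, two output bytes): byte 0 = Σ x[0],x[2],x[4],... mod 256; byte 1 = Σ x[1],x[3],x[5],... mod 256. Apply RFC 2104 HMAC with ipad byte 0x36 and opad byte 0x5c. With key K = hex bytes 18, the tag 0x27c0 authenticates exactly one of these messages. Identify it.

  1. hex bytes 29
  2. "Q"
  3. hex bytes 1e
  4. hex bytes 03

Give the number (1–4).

2

Key hex bytes 18 is 1 byte ≤ B = 3; zero-pad to 3 bytes: K' = 18 00 00.
K' ⊕ ipad = 2e 36 36; K' ⊕ opad = 44 5c 5c.
m1: inner = H(2e 36 36 29) = 64 5f; tag = H(44 5c 5c 64 5f) = ffc0
m2: inner = H(2e 36 36 51) = 64 87; tag = H(44 5c 5c 64 87) = 27c0 ← matches
m3: inner = H(2e 36 36 1e) = 64 54; tag = H(44 5c 5c 64 54) = f4c0
m4: inner = H(2e 36 36 03) = 64 39; tag = H(44 5c 5c 64 39) = d9c0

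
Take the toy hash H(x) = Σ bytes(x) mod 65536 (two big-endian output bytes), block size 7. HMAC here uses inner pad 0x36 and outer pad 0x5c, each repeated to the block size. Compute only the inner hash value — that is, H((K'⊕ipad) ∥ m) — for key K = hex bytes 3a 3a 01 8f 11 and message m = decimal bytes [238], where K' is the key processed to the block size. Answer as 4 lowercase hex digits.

0289

Key hex bytes 3a 3a 01 8f 11 is 5 bytes ≤ B = 7; zero-pad to 7 bytes: K' = 3a 3a 01 8f 11 00 00.
K' ⊕ ipad = 0c 0c 37 b9 27 36 36.
Inner input = 0c 0c 37 b9 27 36 36 ∥ ee.
Inner hash: sum = 12+12+55+185+39+54+54+238 = 649 → 02 89.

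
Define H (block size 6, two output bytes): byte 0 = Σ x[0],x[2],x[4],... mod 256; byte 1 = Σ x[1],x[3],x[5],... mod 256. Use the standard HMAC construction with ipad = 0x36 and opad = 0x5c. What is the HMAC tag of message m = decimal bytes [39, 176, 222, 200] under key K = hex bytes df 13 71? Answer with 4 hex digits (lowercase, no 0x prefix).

Key hex bytes df 13 71 is 3 bytes ≤ B = 6; zero-pad to 6 bytes: K' = df 13 71 00 00 00.
K' ⊕ ipad = e9 25 47 36 36 36.  K' ⊕ opad = 83 4f 2d 5c 5c 5c.
Inner input = (K'⊕ipad) ∥ m = e9 25 47 36 36 36 ∥ 27 b0 de c8.
Inner hash: even-index sum = 619 mod 256 = 107; odd-index sum = 521 mod 256 = 9 → 6b 09.
Outer input = (K'⊕opad) ∥ inner = 83 4f 2d 5c 5c 5c ∥ 6b 09.
Outer hash (tag): even-index sum = 375 mod 256 = 119; odd-index sum = 272 mod 256 = 16 → 77 10.

7710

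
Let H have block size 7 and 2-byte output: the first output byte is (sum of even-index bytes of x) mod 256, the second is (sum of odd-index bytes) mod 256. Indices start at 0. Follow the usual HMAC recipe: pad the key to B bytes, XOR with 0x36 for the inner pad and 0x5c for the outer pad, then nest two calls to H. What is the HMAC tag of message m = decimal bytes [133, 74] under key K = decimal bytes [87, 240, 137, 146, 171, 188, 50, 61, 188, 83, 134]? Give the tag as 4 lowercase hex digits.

Key decimal bytes [87, 240, 137, 146, 171, 188, 50, 61, 188, 83, 134] = 57 f0 89 92 ab bc 32 3d bc 53 86 is 11 bytes > B = 7, so hash it first: H(key) = ff ce, then zero-pad to 7 bytes: K' = ff ce 00 00 00 00 00.
K' ⊕ ipad = c9 f8 36 36 36 36 36.  K' ⊕ opad = a3 92 5c 5c 5c 5c 5c.
Inner input = (K'⊕ipad) ∥ m = c9 f8 36 36 36 36 36 ∥ 85 4a.
Inner hash: even-index sum = 437 mod 256 = 181; odd-index sum = 489 mod 256 = 233 → b5 e9.
Outer input = (K'⊕opad) ∥ inner = a3 92 5c 5c 5c 5c 5c ∥ b5 e9.
Outer hash (tag): even-index sum = 672 mod 256 = 160; odd-index sum = 511 mod 256 = 255 → a0 ff.

a0ff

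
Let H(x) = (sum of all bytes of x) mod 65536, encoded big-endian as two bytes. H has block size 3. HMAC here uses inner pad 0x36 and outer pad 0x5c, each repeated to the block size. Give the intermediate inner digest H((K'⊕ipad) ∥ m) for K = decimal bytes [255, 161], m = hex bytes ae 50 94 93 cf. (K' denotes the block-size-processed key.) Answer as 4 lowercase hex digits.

Key decimal bytes [255, 161] = ff a1 is 2 bytes ≤ B = 3; zero-pad to 3 bytes: K' = ff a1 00.
K' ⊕ ipad = c9 97 36.
Inner input = c9 97 36 ∥ ae 50 94 93 cf.
Inner hash: sum = 201+151+54+174+80+148+147+207 = 1162 → 04 8a.

048a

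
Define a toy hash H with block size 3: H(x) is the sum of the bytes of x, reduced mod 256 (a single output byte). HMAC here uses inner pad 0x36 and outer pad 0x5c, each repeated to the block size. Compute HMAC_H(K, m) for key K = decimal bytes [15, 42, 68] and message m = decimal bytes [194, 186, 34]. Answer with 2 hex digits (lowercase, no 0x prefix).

Key decimal bytes [15, 42, 68] = 0f 2a 44 is exactly B = 3 bytes: K' = 0f 2a 44.
K' ⊕ ipad = 39 1c 72.  K' ⊕ opad = 53 76 18.
Inner input = (K'⊕ipad) ∥ m = 39 1c 72 ∥ c2 ba 22.
Inner hash: sum = 57+28+114+194+186+34 = 613; mod 256 = 101 → 65.
Outer input = (K'⊕opad) ∥ inner = 53 76 18 ∥ 65.
Outer hash (tag): sum = 83+118+24+101 = 326; mod 256 = 70 → 46.

46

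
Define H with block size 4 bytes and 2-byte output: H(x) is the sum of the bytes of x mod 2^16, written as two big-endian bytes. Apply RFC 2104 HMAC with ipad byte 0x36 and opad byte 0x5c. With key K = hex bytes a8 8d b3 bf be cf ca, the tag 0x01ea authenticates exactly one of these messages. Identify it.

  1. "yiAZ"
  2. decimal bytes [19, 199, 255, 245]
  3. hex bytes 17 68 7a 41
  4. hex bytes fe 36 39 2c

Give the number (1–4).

2

Key hex bytes a8 8d b3 bf be cf ca is 7 bytes > B = 4, so hash it first: H(key) = 04 fe, then zero-pad to 4 bytes: K' = 04 fe 00 00.
K' ⊕ ipad = 32 c8 36 36; K' ⊕ opad = 58 a2 5c 5c.
m1: inner = H(32 c8 36 36 79 69 41 5a) = 02 e3; tag = H(58 a2 5c 5c 02 e3) = 0297
m2: inner = H(32 c8 36 36 13 c7 ff f5) = 04 34; tag = H(58 a2 5c 5c 04 34) = 01ea ← matches
m3: inner = H(32 c8 36 36 17 68 7a 41) = 02 a0; tag = H(58 a2 5c 5c 02 a0) = 0254
m4: inner = H(32 c8 36 36 fe 36 39 2c) = 02 ff; tag = H(58 a2 5c 5c 02 ff) = 02b3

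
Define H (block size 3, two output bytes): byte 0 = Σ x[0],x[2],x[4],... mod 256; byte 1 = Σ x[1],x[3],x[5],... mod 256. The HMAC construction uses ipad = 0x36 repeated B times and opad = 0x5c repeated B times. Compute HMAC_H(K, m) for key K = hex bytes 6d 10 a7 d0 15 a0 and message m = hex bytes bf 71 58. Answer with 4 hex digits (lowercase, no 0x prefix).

9ea2

Key hex bytes 6d 10 a7 d0 15 a0 is 6 bytes > B = 3, so hash it first: H(key) = 29 80, then zero-pad to 3 bytes: K' = 29 80 00.
K' ⊕ ipad = 1f b6 36.  K' ⊕ opad = 75 dc 5c.
Inner input = (K'⊕ipad) ∥ m = 1f b6 36 ∥ bf 71 58.
Inner hash: even-index sum = 198 mod 256 = 198; odd-index sum = 461 mod 256 = 205 → c6 cd.
Outer input = (K'⊕opad) ∥ inner = 75 dc 5c ∥ c6 cd.
Outer hash (tag): even-index sum = 414 mod 256 = 158; odd-index sum = 418 mod 256 = 162 → 9e a2.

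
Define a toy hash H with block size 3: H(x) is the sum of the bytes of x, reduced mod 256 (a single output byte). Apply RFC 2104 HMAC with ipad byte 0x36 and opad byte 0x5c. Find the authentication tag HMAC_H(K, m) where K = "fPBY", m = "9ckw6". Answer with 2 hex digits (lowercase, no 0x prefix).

4c

Key "fPBY" = 66 50 42 59 is 4 bytes > B = 3, so hash it first: H(key) = 51, then zero-pad to 3 bytes: K' = 51 00 00.
K' ⊕ ipad = 67 36 36.  K' ⊕ opad = 0d 5c 5c.
Inner input = (K'⊕ipad) ∥ m = 67 36 36 ∥ 39 63 6b 77 36.
Inner hash: sum = 103+54+54+57+99+107+119+54 = 647; mod 256 = 135 → 87.
Outer input = (K'⊕opad) ∥ inner = 0d 5c 5c ∥ 87.
Outer hash (tag): sum = 13+92+92+135 = 332; mod 256 = 76 → 4c.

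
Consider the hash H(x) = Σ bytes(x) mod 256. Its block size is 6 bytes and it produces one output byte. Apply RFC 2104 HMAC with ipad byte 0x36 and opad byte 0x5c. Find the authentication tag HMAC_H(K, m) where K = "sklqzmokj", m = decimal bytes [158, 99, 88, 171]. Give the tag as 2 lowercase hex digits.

68

Key "sklqzmokj" = 73 6b 6c 71 7a 6d 6f 6b 6a is 9 bytes > B = 6, so hash it first: H(key) = e6, then zero-pad to 6 bytes: K' = e6 00 00 00 00 00.
K' ⊕ ipad = d0 36 36 36 36 36.  K' ⊕ opad = ba 5c 5c 5c 5c 5c.
Inner input = (K'⊕ipad) ∥ m = d0 36 36 36 36 36 ∥ 9e 63 58 ab.
Inner hash: sum = 208+54+54+54+54+54+158+99+88+171 = 994; mod 256 = 226 → e2.
Outer input = (K'⊕opad) ∥ inner = ba 5c 5c 5c 5c 5c ∥ e2.
Outer hash (tag): sum = 186+92+92+92+92+92+226 = 872; mod 256 = 104 → 68.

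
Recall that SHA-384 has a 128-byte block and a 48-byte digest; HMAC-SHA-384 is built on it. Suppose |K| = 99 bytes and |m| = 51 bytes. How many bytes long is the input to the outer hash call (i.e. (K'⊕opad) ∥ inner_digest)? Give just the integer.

176

Key is 99 ≤ 128 bytes, zero-padded: |K'| = 128.
Outer input = (K'⊕opad) ∥ H(inner) → 128 + 48 = 176 bytes.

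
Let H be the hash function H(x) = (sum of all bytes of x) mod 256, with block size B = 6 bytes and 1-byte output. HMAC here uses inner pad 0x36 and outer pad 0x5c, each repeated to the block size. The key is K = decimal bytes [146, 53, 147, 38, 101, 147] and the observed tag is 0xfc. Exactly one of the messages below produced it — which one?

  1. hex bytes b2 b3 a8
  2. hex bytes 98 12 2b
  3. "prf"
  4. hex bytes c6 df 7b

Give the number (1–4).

Key decimal bytes [146, 53, 147, 38, 101, 147] = 92 35 93 26 65 93 is exactly B = 6 bytes: K' = 92 35 93 26 65 93.
K' ⊕ ipad = a4 03 a5 10 53 a5; K' ⊕ opad = ce 69 cf 7a 39 cf.
m1: inner = H(a4 03 a5 10 53 a5 b2 b3 a8) = 61; tag = H(ce 69 cf 7a 39 cf 61) = e9
m2: inner = H(a4 03 a5 10 53 a5 98 12 2b) = 29; tag = H(ce 69 cf 7a 39 cf 29) = b1
m3: inner = H(a4 03 a5 10 53 a5 70 72 66) = 9c; tag = H(ce 69 cf 7a 39 cf 9c) = 24
m4: inner = H(a4 03 a5 10 53 a5 c6 df 7b) = 74; tag = H(ce 69 cf 7a 39 cf 74) = fc ← matches

4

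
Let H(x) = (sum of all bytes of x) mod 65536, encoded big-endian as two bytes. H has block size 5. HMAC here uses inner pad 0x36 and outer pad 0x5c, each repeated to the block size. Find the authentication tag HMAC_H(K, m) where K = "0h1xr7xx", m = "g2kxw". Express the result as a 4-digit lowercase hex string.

02b0

Key "0h1xr7xx" = 30 68 31 78 72 37 78 78 is 8 bytes > B = 5, so hash it first: H(key) = 02 da, then zero-pad to 5 bytes: K' = 02 da 00 00 00.
K' ⊕ ipad = 34 ec 36 36 36.  K' ⊕ opad = 5e 86 5c 5c 5c.
Inner input = (K'⊕ipad) ∥ m = 34 ec 36 36 36 ∥ 67 32 6b 78 77.
Inner hash: sum = 52+236+54+54+54+103+50+107+120+119 = 949 → 03 b5.
Outer input = (K'⊕opad) ∥ inner = 5e 86 5c 5c 5c ∥ 03 b5.
Outer hash (tag): sum = 94+134+92+92+92+3+181 = 688 → 02 b0.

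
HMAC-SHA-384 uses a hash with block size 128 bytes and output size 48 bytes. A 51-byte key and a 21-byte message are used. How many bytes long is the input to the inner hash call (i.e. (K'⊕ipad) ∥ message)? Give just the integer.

149

Key is 51 ≤ 128 bytes, zero-padded: |K'| = 128.
Inner input = (K'⊕ipad) ∥ m → 128 + 21 = 149 bytes.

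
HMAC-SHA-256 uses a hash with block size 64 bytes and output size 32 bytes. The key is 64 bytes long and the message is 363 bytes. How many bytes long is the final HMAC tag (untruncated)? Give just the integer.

32

The tag is one SHA-256 digest: 32 bytes.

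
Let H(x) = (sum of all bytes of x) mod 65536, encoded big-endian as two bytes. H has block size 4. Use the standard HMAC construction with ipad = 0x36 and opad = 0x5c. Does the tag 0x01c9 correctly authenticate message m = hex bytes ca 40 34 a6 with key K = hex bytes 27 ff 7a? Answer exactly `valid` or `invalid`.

invalid

Key hex bytes 27 ff 7a is 3 bytes ≤ B = 4; zero-pad to 4 bytes: K' = 27 ff 7a 00.
K' ⊕ ipad = 11 c9 4c 36; K' ⊕ opad = 7b a3 26 5c.
Inner hash: sum = 17+201+76+54+202+64+52+166 = 832 → 03 40.
Outer hash (recomputed tag): sum = 123+163+38+92+3+64 = 483 → 01 e3.
Recomputed tag = 01e3; claimed = 01c9 → mismatch.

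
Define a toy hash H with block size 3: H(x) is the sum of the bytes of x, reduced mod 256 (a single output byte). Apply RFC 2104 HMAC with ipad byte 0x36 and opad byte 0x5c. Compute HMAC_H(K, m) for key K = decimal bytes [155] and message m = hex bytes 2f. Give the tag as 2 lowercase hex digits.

Key decimal bytes [155] = 9b is 1 byte ≤ B = 3; zero-pad to 3 bytes: K' = 9b 00 00.
K' ⊕ ipad = ad 36 36.  K' ⊕ opad = c7 5c 5c.
Inner input = (K'⊕ipad) ∥ m = ad 36 36 ∥ 2f.
Inner hash: sum = 173+54+54+47 = 328; mod 256 = 72 → 48.
Outer input = (K'⊕opad) ∥ inner = c7 5c 5c ∥ 48.
Outer hash (tag): sum = 199+92+92+72 = 455; mod 256 = 199 → c7.

c7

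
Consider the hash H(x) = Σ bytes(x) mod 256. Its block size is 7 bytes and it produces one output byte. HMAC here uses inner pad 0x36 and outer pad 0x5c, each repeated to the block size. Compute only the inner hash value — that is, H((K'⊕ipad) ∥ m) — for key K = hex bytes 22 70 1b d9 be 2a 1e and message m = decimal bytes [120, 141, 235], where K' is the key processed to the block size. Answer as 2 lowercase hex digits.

32

Key hex bytes 22 70 1b d9 be 2a 1e is exactly B = 7 bytes: K' = 22 70 1b d9 be 2a 1e.
K' ⊕ ipad = 14 46 2d ef 88 1c 28.
Inner input = 14 46 2d ef 88 1c 28 ∥ 78 8d eb.
Inner hash: sum = 20+70+45+239+136+28+40+120+141+235 = 1074; mod 256 = 50 → 32.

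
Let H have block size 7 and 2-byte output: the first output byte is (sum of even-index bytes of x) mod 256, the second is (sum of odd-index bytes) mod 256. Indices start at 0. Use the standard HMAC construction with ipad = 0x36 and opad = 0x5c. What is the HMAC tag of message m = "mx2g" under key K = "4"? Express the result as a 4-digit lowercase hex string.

Key "4" = 34 is 1 byte ≤ B = 7; zero-pad to 7 bytes: K' = 34 00 00 00 00 00 00.
K' ⊕ ipad = 02 36 36 36 36 36 36.  K' ⊕ opad = 68 5c 5c 5c 5c 5c 5c.
Inner input = (K'⊕ipad) ∥ m = 02 36 36 36 36 36 36 ∥ 6d 78 32 67.
Inner hash: even-index sum = 387 mod 256 = 131; odd-index sum = 321 mod 256 = 65 → 83 41.
Outer input = (K'⊕opad) ∥ inner = 68 5c 5c 5c 5c 5c 5c ∥ 83 41.
Outer hash (tag): even-index sum = 445 mod 256 = 189; odd-index sum = 407 mod 256 = 151 → bd 97.

bd97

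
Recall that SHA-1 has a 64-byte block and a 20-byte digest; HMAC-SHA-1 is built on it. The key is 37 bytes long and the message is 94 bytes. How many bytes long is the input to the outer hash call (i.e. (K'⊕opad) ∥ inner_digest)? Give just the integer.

Key is 37 ≤ 64 bytes, zero-padded: |K'| = 64.
Outer input = (K'⊕opad) ∥ H(inner) → 64 + 20 = 84 bytes.

84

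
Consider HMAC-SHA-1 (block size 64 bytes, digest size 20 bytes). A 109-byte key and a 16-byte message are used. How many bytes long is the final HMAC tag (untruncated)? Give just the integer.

20

The tag is one SHA-1 digest: 20 bytes.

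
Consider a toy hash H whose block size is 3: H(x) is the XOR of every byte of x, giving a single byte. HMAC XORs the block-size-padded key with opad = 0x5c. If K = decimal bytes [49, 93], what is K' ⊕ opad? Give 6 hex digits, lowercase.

6d015c

Key decimal bytes [49, 93] = 31 5d is 2 bytes ≤ B = 3; zero-pad to 3 bytes: K' = 31 5d 00.
XOR each byte with 0x5c: 31⊕5c=6d, 5d⊕5c=01, 00⊕5c=5c.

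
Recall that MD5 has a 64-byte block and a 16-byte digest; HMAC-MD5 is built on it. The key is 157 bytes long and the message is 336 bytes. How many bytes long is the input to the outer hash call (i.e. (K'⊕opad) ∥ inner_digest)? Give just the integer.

Key is 157 > 64 bytes, so it is hashed to 16 bytes then zero-padded to 64: |K'| = 64.
Outer input = (K'⊕opad) ∥ H(inner) → 64 + 16 = 80 bytes.

80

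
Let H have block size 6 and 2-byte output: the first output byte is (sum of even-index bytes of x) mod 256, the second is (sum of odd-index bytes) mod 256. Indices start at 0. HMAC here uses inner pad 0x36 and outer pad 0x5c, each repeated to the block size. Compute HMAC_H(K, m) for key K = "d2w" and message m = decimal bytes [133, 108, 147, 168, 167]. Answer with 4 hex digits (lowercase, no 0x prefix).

Key "d2w" = 64 32 77 is 3 bytes ≤ B = 6; zero-pad to 6 bytes: K' = 64 32 77 00 00 00.
K' ⊕ ipad = 52 04 41 36 36 36.  K' ⊕ opad = 38 6e 2b 5c 5c 5c.
Inner input = (K'⊕ipad) ∥ m = 52 04 41 36 36 36 ∥ 85 6c 93 a8 a7.
Inner hash: even-index sum = 648 mod 256 = 136; odd-index sum = 388 mod 256 = 132 → 88 84.
Outer input = (K'⊕opad) ∥ inner = 38 6e 2b 5c 5c 5c ∥ 88 84.
Outer hash (tag): even-index sum = 327 mod 256 = 71; odd-index sum = 426 mod 256 = 170 → 47 aa.

47aa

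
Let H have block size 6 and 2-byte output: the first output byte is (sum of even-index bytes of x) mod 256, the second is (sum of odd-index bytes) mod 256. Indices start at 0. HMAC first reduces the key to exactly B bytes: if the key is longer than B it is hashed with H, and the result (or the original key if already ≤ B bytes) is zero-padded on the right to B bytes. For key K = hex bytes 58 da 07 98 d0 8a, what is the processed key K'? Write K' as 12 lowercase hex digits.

Key hex bytes 58 da 07 98 d0 8a is exactly B = 6 bytes: K' = 58 da 07 98 d0 8a.

58da0798d08a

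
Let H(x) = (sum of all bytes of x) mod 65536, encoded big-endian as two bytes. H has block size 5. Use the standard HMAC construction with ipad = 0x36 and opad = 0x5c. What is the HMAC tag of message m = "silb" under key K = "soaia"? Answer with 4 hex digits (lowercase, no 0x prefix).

Key "soaia" = 73 6f 61 69 61 is exactly B = 5 bytes: K' = 73 6f 61 69 61.
K' ⊕ ipad = 45 59 57 5f 57.  K' ⊕ opad = 2f 33 3d 35 3d.
Inner input = (K'⊕ipad) ∥ m = 45 59 57 5f 57 ∥ 73 69 6c 62.
Inner hash: sum = 69+89+87+95+87+115+105+108+98 = 853 → 03 55.
Outer input = (K'⊕opad) ∥ inner = 2f 33 3d 35 3d ∥ 03 55.
Outer hash (tag): sum = 47+51+61+53+61+3+85 = 361 → 01 69.

0169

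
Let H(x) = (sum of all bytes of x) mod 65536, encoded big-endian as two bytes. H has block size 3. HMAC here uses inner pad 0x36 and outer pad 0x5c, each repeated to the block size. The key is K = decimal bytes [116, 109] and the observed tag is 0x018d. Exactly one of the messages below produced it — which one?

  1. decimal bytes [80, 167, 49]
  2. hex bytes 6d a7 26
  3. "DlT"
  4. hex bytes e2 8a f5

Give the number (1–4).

3

Key decimal bytes [116, 109] = 74 6d is 2 bytes ≤ B = 3; zero-pad to 3 bytes: K' = 74 6d 00.
K' ⊕ ipad = 42 5b 36; K' ⊕ opad = 28 31 5c.
m1: inner = H(42 5b 36 50 a7 31) = 01 fb; tag = H(28 31 5c 01 fb) = 01b1
m2: inner = H(42 5b 36 6d a7 26) = 02 0d; tag = H(28 31 5c 02 0d) = 00c4
m3: inner = H(42 5b 36 44 6c 54) = 01 d7; tag = H(28 31 5c 01 d7) = 018d ← matches
m4: inner = H(42 5b 36 e2 8a f5) = 03 34; tag = H(28 31 5c 03 34) = 00ec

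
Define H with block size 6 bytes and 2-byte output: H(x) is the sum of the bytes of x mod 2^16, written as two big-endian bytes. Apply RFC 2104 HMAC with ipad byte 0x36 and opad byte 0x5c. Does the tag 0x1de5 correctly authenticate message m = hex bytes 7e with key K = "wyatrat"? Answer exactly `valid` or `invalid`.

invalid

Key "wyatrat" = 77 79 61 74 72 61 74 is 7 bytes > B = 6, so hash it first: H(key) = 03 0c, then zero-pad to 6 bytes: K' = 03 0c 00 00 00 00.
K' ⊕ ipad = 35 3a 36 36 36 36; K' ⊕ opad = 5f 50 5c 5c 5c 5c.
Inner hash: sum = 53+58+54+54+54+54+126 = 453 → 01 c5.
Outer hash (recomputed tag): sum = 95+80+92+92+92+92+1+197 = 741 → 02 e5.
Recomputed tag = 02e5; claimed = 1de5 → mismatch.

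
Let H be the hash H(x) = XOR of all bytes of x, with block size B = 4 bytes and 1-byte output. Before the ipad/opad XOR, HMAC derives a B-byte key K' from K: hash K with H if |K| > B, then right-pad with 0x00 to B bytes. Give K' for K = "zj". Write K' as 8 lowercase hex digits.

Key "zj" = 7a 6a is 2 bytes ≤ B = 4; zero-pad to 4 bytes: K' = 7a 6a 00 00.

7a6a0000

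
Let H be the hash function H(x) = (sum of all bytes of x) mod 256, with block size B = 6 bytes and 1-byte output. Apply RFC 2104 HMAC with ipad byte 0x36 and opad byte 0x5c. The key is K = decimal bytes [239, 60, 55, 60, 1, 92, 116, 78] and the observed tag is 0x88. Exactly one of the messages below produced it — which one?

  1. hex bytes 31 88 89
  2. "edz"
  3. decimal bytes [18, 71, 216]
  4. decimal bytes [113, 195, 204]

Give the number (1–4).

Key decimal bytes [239, 60, 55, 60, 1, 92, 116, 78] = ef 3c 37 3c 01 5c 74 4e is 8 bytes > B = 6, so hash it first: H(key) = bd, then zero-pad to 6 bytes: K' = bd 00 00 00 00 00.
K' ⊕ ipad = 8b 36 36 36 36 36; K' ⊕ opad = e1 5c 5c 5c 5c 5c.
m1: inner = H(8b 36 36 36 36 36 31 88 89) = db; tag = H(e1 5c 5c 5c 5c 5c db) = 88 ← matches
m2: inner = H(8b 36 36 36 36 36 65 64 7a) = dc; tag = H(e1 5c 5c 5c 5c 5c dc) = 89
m3: inner = H(8b 36 36 36 36 36 12 47 d8) = ca; tag = H(e1 5c 5c 5c 5c 5c ca) = 77
m4: inner = H(8b 36 36 36 36 36 71 c3 cc) = 99; tag = H(e1 5c 5c 5c 5c 5c 99) = 46

1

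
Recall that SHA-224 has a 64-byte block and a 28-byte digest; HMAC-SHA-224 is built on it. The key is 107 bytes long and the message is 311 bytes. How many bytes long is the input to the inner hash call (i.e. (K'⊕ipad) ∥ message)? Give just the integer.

375

Key is 107 > 64 bytes, so it is hashed to 28 bytes then zero-padded to 64: |K'| = 64.
Inner input = (K'⊕ipad) ∥ m → 64 + 311 = 375 bytes.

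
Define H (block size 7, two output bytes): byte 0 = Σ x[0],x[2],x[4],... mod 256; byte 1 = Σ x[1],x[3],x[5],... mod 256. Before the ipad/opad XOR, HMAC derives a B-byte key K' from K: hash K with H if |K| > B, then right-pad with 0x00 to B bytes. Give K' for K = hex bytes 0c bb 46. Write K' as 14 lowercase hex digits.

Key hex bytes 0c bb 46 is 3 bytes ≤ B = 7; zero-pad to 7 bytes: K' = 0c bb 46 00 00 00 00.

0cbb4600000000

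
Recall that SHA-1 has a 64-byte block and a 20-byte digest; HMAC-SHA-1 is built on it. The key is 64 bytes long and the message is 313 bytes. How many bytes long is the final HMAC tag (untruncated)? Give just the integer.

The tag is one SHA-1 digest: 20 bytes.

20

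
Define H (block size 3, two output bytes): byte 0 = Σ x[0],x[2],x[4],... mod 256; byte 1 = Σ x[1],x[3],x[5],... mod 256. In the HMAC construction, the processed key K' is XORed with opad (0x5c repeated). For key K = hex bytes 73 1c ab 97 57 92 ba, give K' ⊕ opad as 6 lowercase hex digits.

73195c

Key hex bytes 73 1c ab 97 57 92 ba is 7 bytes > B = 3, so hash it first: H(key) = 2f 45, then zero-pad to 3 bytes: K' = 2f 45 00.
XOR each byte with 0x5c: 2f⊕5c=73, 45⊕5c=19, 00⊕5c=5c.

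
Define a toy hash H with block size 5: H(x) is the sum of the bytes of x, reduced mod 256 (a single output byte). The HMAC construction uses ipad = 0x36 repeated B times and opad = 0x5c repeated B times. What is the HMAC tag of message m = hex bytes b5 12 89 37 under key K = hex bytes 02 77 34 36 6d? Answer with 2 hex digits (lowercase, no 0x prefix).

Key hex bytes 02 77 34 36 6d is exactly B = 5 bytes: K' = 02 77 34 36 6d.
K' ⊕ ipad = 34 41 02 00 5b.  K' ⊕ opad = 5e 2b 68 6a 31.
Inner input = (K'⊕ipad) ∥ m = 34 41 02 00 5b ∥ b5 12 89 37.
Inner hash: sum = 52+65+2+0+91+181+18+137+55 = 601; mod 256 = 89 → 59.
Outer input = (K'⊕opad) ∥ inner = 5e 2b 68 6a 31 ∥ 59.
Outer hash (tag): sum = 94+43+104+106+49+89 = 485; mod 256 = 229 → e5.

e5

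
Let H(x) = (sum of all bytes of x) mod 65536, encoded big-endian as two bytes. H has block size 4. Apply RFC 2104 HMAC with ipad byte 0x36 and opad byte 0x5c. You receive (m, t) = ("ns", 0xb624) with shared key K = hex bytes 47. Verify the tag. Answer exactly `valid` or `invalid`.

invalid

Key hex bytes 47 is 1 byte ≤ B = 4; zero-pad to 4 bytes: K' = 47 00 00 00.
K' ⊕ ipad = 71 36 36 36; K' ⊕ opad = 1b 5c 5c 5c.
Inner hash: sum = 113+54+54+54+110+115 = 500 → 01 f4.
Outer hash (recomputed tag): sum = 27+92+92+92+1+244 = 548 → 02 24.
Recomputed tag = 0224; claimed = b624 → mismatch.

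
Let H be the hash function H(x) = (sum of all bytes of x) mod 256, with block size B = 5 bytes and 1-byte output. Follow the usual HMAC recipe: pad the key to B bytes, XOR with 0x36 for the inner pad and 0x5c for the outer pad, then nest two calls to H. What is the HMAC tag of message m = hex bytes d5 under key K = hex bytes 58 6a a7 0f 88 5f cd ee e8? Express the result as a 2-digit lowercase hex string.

af

Key hex bytes 58 6a a7 0f 88 5f cd ee e8 is 9 bytes > B = 5, so hash it first: H(key) = 02, then zero-pad to 5 bytes: K' = 02 00 00 00 00.
K' ⊕ ipad = 34 36 36 36 36.  K' ⊕ opad = 5e 5c 5c 5c 5c.
Inner input = (K'⊕ipad) ∥ m = 34 36 36 36 36 ∥ d5.
Inner hash: sum = 52+54+54+54+54+213 = 481; mod 256 = 225 → e1.
Outer input = (K'⊕opad) ∥ inner = 5e 5c 5c 5c 5c ∥ e1.
Outer hash (tag): sum = 94+92+92+92+92+225 = 687; mod 256 = 175 → af.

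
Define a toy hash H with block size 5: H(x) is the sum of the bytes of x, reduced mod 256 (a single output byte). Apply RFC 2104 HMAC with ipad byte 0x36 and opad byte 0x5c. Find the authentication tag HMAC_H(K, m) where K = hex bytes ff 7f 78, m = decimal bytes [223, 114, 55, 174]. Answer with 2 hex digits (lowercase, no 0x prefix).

a4

Key hex bytes ff 7f 78 is 3 bytes ≤ B = 5; zero-pad to 5 bytes: K' = ff 7f 78 00 00.
K' ⊕ ipad = c9 49 4e 36 36.  K' ⊕ opad = a3 23 24 5c 5c.
Inner input = (K'⊕ipad) ∥ m = c9 49 4e 36 36 ∥ df 72 37 ae.
Inner hash: sum = 201+73+78+54+54+223+114+55+174 = 1026; mod 256 = 2 → 02.
Outer input = (K'⊕opad) ∥ inner = a3 23 24 5c 5c ∥ 02.
Outer hash (tag): sum = 163+35+36+92+92+2 = 420; mod 256 = 164 → a4.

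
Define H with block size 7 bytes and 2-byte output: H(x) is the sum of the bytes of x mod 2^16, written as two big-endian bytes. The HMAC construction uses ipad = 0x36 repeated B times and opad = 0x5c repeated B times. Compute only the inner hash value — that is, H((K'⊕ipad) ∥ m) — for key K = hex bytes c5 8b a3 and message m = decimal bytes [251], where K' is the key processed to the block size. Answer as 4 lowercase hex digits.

Key hex bytes c5 8b a3 is 3 bytes ≤ B = 7; zero-pad to 7 bytes: K' = c5 8b a3 00 00 00 00.
K' ⊕ ipad = f3 bd 95 36 36 36 36.
Inner input = f3 bd 95 36 36 36 36 ∥ fb.
Inner hash: sum = 243+189+149+54+54+54+54+251 = 1048 → 04 18.

0418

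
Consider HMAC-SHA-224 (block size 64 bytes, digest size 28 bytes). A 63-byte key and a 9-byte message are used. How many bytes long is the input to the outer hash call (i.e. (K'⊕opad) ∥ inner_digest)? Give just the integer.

92

Key is 63 ≤ 64 bytes, zero-padded: |K'| = 64.
Outer input = (K'⊕opad) ∥ H(inner) → 64 + 28 = 92 bytes.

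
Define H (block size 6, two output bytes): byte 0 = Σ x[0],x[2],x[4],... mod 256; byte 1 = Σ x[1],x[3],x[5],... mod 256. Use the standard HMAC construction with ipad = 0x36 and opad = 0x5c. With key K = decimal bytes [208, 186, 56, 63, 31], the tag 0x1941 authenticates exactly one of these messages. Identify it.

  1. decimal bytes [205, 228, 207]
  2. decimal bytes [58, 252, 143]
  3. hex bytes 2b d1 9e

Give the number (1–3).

3

Key decimal bytes [208, 186, 56, 63, 31] = d0 ba 38 3f 1f is 5 bytes ≤ B = 6; zero-pad to 6 bytes: K' = d0 ba 38 3f 1f 00.
K' ⊕ ipad = e6 8c 0e 09 29 36; K' ⊕ opad = 8c e6 64 63 43 5c.
m1: inner = H(e6 8c 0e 09 29 36 cd e4 cf) = b9 af; tag = H(8c e6 64 63 43 5c b9 af) = ec54
m2: inner = H(e6 8c 0e 09 29 36 3a fc 8f) = e6 c7; tag = H(8c e6 64 63 43 5c e6 c7) = 196c
m3: inner = H(e6 8c 0e 09 29 36 2b d1 9e) = e6 9c; tag = H(8c e6 64 63 43 5c e6 9c) = 1941 ← matches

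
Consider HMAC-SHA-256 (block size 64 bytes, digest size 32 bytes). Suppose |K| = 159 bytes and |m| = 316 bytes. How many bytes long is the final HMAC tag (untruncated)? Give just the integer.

32

The tag is one SHA-256 digest: 32 bytes.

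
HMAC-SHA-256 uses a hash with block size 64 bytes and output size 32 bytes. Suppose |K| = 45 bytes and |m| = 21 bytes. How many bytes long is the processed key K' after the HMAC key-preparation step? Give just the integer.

Key is 45 ≤ 64 bytes, zero-padded: |K'| = 64.

64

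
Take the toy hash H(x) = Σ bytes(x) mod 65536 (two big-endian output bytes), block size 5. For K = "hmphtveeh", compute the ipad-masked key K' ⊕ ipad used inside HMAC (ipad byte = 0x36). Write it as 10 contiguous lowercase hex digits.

Key "hmphtveeh" = 68 6d 70 68 74 76 65 65 68 is 9 bytes > B = 5, so hash it first: H(key) = 03 c9, then zero-pad to 5 bytes: K' = 03 c9 00 00 00.
XOR each byte with 0x36: 03⊕36=35, c9⊕36=ff, 00⊕36=36, 00⊕36=36, 00⊕36=36.

35ff363636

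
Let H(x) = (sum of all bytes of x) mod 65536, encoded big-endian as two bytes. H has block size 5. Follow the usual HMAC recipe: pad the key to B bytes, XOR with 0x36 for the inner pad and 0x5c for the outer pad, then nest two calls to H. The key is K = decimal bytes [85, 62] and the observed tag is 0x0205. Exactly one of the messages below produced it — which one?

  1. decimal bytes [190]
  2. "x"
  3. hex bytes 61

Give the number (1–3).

2

Key decimal bytes [85, 62] = 55 3e is 2 bytes ≤ B = 5; zero-pad to 5 bytes: K' = 55 3e 00 00 00.
K' ⊕ ipad = 63 08 36 36 36; K' ⊕ opad = 09 62 5c 5c 5c.
m1: inner = H(63 08 36 36 36 be) = 01 cb; tag = H(09 62 5c 5c 5c 01 cb) = 024b
m2: inner = H(63 08 36 36 36 78) = 01 85; tag = H(09 62 5c 5c 5c 01 85) = 0205 ← matches
m3: inner = H(63 08 36 36 36 61) = 01 6e; tag = H(09 62 5c 5c 5c 01 6e) = 01ee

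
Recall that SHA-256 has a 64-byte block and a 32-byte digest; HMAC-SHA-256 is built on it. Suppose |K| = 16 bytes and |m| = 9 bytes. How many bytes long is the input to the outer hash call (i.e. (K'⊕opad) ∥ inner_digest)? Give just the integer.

96

Key is 16 ≤ 64 bytes, zero-padded: |K'| = 64.
Outer input = (K'⊕opad) ∥ H(inner) → 64 + 32 = 96 bytes.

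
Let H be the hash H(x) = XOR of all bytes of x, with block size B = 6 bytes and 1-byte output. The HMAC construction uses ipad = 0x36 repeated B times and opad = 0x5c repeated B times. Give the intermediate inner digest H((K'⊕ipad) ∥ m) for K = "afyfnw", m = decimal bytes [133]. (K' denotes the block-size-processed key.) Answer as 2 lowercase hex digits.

Key "afyfnw" = 61 66 79 66 6e 77 is exactly B = 6 bytes: K' = 61 66 79 66 6e 77.
K' ⊕ ipad = 57 50 4f 50 58 41.
Inner input = 57 50 4f 50 58 41 ∥ 85.
Inner hash: XOR 57⊕50⊕4f⊕50⊕58⊕41⊕85 = 84.

84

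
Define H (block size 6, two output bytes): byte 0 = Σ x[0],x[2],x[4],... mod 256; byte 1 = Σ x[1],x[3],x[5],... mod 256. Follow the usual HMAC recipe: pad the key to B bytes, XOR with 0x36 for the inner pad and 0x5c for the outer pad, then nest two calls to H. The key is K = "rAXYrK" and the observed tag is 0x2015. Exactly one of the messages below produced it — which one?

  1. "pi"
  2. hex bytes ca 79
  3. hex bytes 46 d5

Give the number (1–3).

2

Key "rAXYrK" = 72 41 58 59 72 4b is exactly B = 6 bytes: K' = 72 41 58 59 72 4b.
K' ⊕ ipad = 44 77 6e 6f 44 7d; K' ⊕ opad = 2e 1d 04 05 2e 17.
m1: inner = H(44 77 6e 6f 44 7d 70 69) = 66 cc; tag = H(2e 1d 04 05 2e 17 66 cc) = c605
m2: inner = H(44 77 6e 6f 44 7d ca 79) = c0 dc; tag = H(2e 1d 04 05 2e 17 c0 dc) = 2015 ← matches
m3: inner = H(44 77 6e 6f 44 7d 46 d5) = 3c 38; tag = H(2e 1d 04 05 2e 17 3c 38) = 9c71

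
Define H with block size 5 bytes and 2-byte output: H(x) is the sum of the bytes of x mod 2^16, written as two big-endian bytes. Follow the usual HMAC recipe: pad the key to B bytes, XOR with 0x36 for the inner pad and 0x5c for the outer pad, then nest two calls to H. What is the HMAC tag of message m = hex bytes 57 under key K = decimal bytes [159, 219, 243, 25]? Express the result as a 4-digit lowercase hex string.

Key decimal bytes [159, 219, 243, 25] = 9f db f3 19 is 4 bytes ≤ B = 5; zero-pad to 5 bytes: K' = 9f db f3 19 00.
K' ⊕ ipad = a9 ed c5 2f 36.  K' ⊕ opad = c3 87 af 45 5c.
Inner input = (K'⊕ipad) ∥ m = a9 ed c5 2f 36 ∥ 57.
Inner hash: sum = 169+237+197+47+54+87 = 791 → 03 17.
Outer input = (K'⊕opad) ∥ inner = c3 87 af 45 5c ∥ 03 17.
Outer hash (tag): sum = 195+135+175+69+92+3+23 = 692 → 02 b4.

02b4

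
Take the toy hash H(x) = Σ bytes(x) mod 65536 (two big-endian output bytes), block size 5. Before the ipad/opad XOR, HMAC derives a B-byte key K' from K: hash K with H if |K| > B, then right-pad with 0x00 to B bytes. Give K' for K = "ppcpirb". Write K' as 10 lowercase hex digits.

02f0000000

|K| = 7 > B = 5, so first hash the key.
H(K): sum = 112+112+99+112+105+114+98 = 752 → 02 f0.
Zero-pad H(K) = 02 f0 to 5 bytes: K' = 02 f0 00 00 00.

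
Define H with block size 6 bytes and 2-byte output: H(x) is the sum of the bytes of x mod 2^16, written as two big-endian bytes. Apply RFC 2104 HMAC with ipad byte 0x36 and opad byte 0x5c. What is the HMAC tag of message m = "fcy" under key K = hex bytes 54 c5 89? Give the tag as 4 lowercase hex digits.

0385

Key hex bytes 54 c5 89 is 3 bytes ≤ B = 6; zero-pad to 6 bytes: K' = 54 c5 89 00 00 00.
K' ⊕ ipad = 62 f3 bf 36 36 36.  K' ⊕ opad = 08 99 d5 5c 5c 5c.
Inner input = (K'⊕ipad) ∥ m = 62 f3 bf 36 36 36 ∥ 66 63 79.
Inner hash: sum = 98+243+191+54+54+54+102+99+121 = 1016 → 03 f8.
Outer input = (K'⊕opad) ∥ inner = 08 99 d5 5c 5c 5c ∥ 03 f8.
Outer hash (tag): sum = 8+153+213+92+92+92+3+248 = 901 → 03 85.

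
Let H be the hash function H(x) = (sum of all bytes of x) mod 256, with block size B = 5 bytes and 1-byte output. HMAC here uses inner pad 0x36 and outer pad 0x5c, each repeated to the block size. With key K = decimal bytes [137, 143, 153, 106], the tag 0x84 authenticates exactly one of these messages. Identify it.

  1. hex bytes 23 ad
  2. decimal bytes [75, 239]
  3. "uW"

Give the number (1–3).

Key decimal bytes [137, 143, 153, 106] = 89 8f 99 6a is 4 bytes ≤ B = 5; zero-pad to 5 bytes: K' = 89 8f 99 6a 00.
K' ⊕ ipad = bf b9 af 5c 36; K' ⊕ opad = d5 d3 c5 36 5c.
m1: inner = H(bf b9 af 5c 36 23 ad) = 89; tag = H(d5 d3 c5 36 5c 89) = 88
m2: inner = H(bf b9 af 5c 36 4b ef) = f3; tag = H(d5 d3 c5 36 5c f3) = f2
m3: inner = H(bf b9 af 5c 36 75 57) = 85; tag = H(d5 d3 c5 36 5c 85) = 84 ← matches

3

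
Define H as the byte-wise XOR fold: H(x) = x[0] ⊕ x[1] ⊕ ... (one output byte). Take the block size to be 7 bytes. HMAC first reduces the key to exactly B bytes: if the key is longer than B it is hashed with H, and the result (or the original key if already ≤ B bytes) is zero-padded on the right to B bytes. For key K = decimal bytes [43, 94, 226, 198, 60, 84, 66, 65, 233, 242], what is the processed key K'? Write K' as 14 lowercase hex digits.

|K| = 10 > B = 7, so first hash the key.
H(K): XOR 2b⊕5e⊕e2⊕c6⊕3c⊕54⊕42⊕41⊕e9⊕f2 = 21.
Zero-pad H(K) = 21 to 7 bytes: K' = 21 00 00 00 00 00 00.

21000000000000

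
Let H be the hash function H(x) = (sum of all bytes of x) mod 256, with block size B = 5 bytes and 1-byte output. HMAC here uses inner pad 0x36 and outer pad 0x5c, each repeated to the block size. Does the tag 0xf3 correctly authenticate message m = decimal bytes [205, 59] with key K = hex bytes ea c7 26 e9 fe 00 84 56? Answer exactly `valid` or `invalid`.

Key hex bytes ea c7 26 e9 fe 00 84 56 is 8 bytes > B = 5, so hash it first: H(key) = 98, then zero-pad to 5 bytes: K' = 98 00 00 00 00.
K' ⊕ ipad = ae 36 36 36 36; K' ⊕ opad = c4 5c 5c 5c 5c.
Inner hash: sum = 174+54+54+54+54+205+59 = 654; mod 256 = 142 → 8e.
Outer hash (recomputed tag): sum = 196+92+92+92+92+142 = 706; mod 256 = 194 → c2.
Recomputed tag = c2; claimed = f3 → mismatch.

invalid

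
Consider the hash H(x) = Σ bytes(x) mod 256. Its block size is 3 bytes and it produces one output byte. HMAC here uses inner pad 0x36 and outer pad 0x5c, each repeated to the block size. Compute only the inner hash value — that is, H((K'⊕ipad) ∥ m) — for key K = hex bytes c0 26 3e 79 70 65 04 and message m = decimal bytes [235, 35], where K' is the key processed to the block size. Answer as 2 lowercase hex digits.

Key hex bytes c0 26 3e 79 70 65 04 is 7 bytes > B = 3, so hash it first: H(key) = 76, then zero-pad to 3 bytes: K' = 76 00 00.
K' ⊕ ipad = 40 36 36.
Inner input = 40 36 36 ∥ eb 23.
Inner hash: sum = 64+54+54+235+35 = 442; mod 256 = 186 → ba.

ba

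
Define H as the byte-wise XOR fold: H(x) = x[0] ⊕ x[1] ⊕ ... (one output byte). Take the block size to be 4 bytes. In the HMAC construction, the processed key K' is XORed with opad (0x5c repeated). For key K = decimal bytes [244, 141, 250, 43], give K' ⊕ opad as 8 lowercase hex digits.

a8d1a677

Key decimal bytes [244, 141, 250, 43] = f4 8d fa 2b is exactly B = 4 bytes: K' = f4 8d fa 2b.
XOR each byte with 0x5c: f4⊕5c=a8, 8d⊕5c=d1, fa⊕5c=a6, 2b⊕5c=77.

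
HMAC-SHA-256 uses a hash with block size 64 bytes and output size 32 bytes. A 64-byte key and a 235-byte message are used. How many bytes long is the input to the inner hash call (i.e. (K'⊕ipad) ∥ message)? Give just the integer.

299

Key is 64 ≤ 64 bytes, zero-padded: |K'| = 64.
Inner input = (K'⊕ipad) ∥ m → 64 + 235 = 299 bytes.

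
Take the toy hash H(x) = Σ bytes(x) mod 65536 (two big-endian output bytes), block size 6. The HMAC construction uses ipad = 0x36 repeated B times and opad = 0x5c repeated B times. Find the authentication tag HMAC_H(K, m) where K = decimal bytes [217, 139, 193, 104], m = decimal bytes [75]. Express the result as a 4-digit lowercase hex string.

Key decimal bytes [217, 139, 193, 104] = d9 8b c1 68 is 4 bytes ≤ B = 6; zero-pad to 6 bytes: K' = d9 8b c1 68 00 00.
K' ⊕ ipad = ef bd f7 5e 36 36.  K' ⊕ opad = 85 d7 9d 34 5c 5c.
Inner input = (K'⊕ipad) ∥ m = ef bd f7 5e 36 36 ∥ 4b.
Inner hash: sum = 239+189+247+94+54+54+75 = 952 → 03 b8.
Outer input = (K'⊕opad) ∥ inner = 85 d7 9d 34 5c 5c ∥ 03 b8.
Outer hash (tag): sum = 133+215+157+52+92+92+3+184 = 928 → 03 a0.

03a0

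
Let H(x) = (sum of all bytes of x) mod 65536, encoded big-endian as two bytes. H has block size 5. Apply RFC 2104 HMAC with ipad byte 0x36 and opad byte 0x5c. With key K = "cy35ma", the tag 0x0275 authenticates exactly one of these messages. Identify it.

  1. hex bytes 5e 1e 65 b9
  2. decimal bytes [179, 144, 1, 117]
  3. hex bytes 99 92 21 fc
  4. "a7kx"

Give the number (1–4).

Key "cy35ma" = 63 79 33 35 6d 61 is 6 bytes > B = 5, so hash it first: H(key) = 02 12, then zero-pad to 5 bytes: K' = 02 12 00 00 00.
K' ⊕ ipad = 34 24 36 36 36; K' ⊕ opad = 5e 4e 5c 5c 5c.
m1: inner = H(34 24 36 36 36 5e 1e 65 b9) = 02 94; tag = H(5e 4e 5c 5c 5c 02 94) = 0256
m2: inner = H(34 24 36 36 36 b3 90 01 75) = 02 b3; tag = H(5e 4e 5c 5c 5c 02 b3) = 0275 ← matches
m3: inner = H(34 24 36 36 36 99 92 21 fc) = 03 42; tag = H(5e 4e 5c 5c 5c 03 42) = 0205
m4: inner = H(34 24 36 36 36 61 37 6b 78) = 02 75; tag = H(5e 4e 5c 5c 5c 02 75) = 0237

2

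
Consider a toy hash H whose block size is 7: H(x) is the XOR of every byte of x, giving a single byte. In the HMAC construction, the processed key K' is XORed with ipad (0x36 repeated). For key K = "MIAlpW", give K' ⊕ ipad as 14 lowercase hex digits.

Key "MIAlpW" = 4d 49 41 6c 70 57 is 6 bytes ≤ B = 7; zero-pad to 7 bytes: K' = 4d 49 41 6c 70 57 00.
XOR each byte with 0x36: 4d⊕36=7b, 49⊕36=7f, 41⊕36=77, 6c⊕36=5a, 70⊕36=46, 57⊕36=61, 00⊕36=36.

7b7f775a466136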